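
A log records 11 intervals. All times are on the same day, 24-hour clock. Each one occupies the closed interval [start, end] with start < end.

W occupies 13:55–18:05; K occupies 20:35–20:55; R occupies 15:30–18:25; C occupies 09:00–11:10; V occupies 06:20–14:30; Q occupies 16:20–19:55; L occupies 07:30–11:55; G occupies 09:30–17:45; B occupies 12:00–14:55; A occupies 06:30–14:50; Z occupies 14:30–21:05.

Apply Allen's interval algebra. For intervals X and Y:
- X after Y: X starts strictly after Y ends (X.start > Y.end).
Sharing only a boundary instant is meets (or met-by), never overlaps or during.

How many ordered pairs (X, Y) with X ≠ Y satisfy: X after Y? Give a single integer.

25

Checking all 110 ordered pairs for relation 'after'; matching pairs in alphabetical order:
(B, C): B after C ✓
(B, L): B after L ✓
(K, A): K after A ✓
(K, B): K after B ✓
(K, C): K after C ✓
(K, G): K after G ✓
(K, L): K after L ✓
(K, Q): K after Q ✓
(K, R): K after R ✓
(K, V): K after V ✓
(K, W): K after W ✓
(Q, A): Q after A ✓
(Q, B): Q after B ✓
(Q, C): Q after C ✓
(Q, L): Q after L ✓
(Q, V): Q after V ✓
(R, A): R after A ✓
(R, B): R after B ✓
(R, C): R after C ✓
(R, L): R after L ✓
(R, V): R after V ✓
(W, C): W after C ✓
(W, L): W after L ✓
(Z, C): Z after C ✓
... plus 1 further pairs not listed.
Count: 25.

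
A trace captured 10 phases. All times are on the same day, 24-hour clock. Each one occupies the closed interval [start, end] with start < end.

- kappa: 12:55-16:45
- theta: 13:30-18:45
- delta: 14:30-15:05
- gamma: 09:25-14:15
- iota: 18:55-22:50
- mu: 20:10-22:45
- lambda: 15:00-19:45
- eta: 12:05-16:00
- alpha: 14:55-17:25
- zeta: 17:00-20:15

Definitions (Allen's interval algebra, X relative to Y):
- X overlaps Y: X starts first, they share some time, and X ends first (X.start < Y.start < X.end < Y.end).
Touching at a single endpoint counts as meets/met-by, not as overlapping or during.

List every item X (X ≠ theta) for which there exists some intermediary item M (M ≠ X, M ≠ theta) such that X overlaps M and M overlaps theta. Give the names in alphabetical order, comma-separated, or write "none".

Target theta = [13:30, 18:45].
Intermediaries M with M overlaps theta: eta, gamma, kappa.
Via eta — items with X overlaps eta: gamma.
Via gamma — items with X overlaps gamma: none.
Via kappa — items with X overlaps kappa: eta, gamma.
Union: eta, gamma.

eta, gamma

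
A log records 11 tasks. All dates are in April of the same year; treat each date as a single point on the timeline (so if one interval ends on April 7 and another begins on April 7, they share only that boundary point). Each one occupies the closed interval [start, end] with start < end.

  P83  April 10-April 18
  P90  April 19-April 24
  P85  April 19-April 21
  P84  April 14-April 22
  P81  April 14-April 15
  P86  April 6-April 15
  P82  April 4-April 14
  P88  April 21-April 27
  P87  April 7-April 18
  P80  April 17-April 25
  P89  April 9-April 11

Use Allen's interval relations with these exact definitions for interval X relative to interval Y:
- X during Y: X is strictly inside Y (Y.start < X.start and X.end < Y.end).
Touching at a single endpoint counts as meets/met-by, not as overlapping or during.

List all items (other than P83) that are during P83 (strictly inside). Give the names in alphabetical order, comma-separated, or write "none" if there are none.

Target P83 = [April 10, April 18].
P80 [April 17, April 25] → overlapped-by → no.
P81 [April 14, April 15] → during → yes.
P82 [April 4, April 14] → overlaps → no.
P84 [April 14, April 22] → overlapped-by → no.
P85 [April 19, April 21] → after → no.
P86 [April 6, April 15] → overlaps → no.
P87 [April 7, April 18] → finished-by → no.
P88 [April 21, April 27] → after → no.
P89 [April 9, April 11] → overlaps → no.
P90 [April 19, April 24] → after → no.
Result: P81.

P81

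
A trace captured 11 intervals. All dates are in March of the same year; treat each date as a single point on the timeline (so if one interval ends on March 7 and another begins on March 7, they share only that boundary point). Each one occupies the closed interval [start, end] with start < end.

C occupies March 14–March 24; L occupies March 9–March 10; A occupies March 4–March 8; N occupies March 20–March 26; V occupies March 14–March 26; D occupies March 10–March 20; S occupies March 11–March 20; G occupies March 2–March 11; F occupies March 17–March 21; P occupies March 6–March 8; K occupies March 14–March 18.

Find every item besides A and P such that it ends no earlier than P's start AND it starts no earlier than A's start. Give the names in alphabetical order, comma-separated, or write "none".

C, D, F, K, L, N, S, V

Conditions: its end is no earlier than P's start (X.end >= March 6) AND its start is no earlier than A's start (X.start >= March 4).
C: end March 24 >= March 6? ✓; start March 14 >= March 4? ✓ → yes.
D: end March 20 >= March 6? ✓; start March 10 >= March 4? ✓ → yes.
F: end March 21 >= March 6? ✓; start March 17 >= March 4? ✓ → yes.
G: end March 11 >= March 6? ✓; start March 2 >= March 4? ✗ → no.
K: end March 18 >= March 6? ✓; start March 14 >= March 4? ✓ → yes.
L: end March 10 >= March 6? ✓; start March 9 >= March 4? ✓ → yes.
N: end March 26 >= March 6? ✓; start March 20 >= March 4? ✓ → yes.
S: end March 20 >= March 6? ✓; start March 11 >= March 4? ✓ → yes.
V: end March 26 >= March 6? ✓; start March 14 >= March 4? ✓ → yes.
Result: C, D, F, K, L, N, S, V.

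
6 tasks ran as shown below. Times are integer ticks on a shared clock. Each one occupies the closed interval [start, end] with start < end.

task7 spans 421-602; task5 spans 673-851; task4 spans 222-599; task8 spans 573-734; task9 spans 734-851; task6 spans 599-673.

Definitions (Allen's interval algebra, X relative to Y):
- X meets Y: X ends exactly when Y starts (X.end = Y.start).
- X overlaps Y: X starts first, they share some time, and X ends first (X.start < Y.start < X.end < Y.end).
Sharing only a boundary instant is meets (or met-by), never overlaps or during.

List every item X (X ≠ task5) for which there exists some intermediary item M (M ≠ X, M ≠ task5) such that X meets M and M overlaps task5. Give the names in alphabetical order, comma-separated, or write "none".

Target task5 = [673, 851].
Intermediaries M with M overlaps task5: task8.
Via task8 — items with X meets task8: none.
Union: none.

none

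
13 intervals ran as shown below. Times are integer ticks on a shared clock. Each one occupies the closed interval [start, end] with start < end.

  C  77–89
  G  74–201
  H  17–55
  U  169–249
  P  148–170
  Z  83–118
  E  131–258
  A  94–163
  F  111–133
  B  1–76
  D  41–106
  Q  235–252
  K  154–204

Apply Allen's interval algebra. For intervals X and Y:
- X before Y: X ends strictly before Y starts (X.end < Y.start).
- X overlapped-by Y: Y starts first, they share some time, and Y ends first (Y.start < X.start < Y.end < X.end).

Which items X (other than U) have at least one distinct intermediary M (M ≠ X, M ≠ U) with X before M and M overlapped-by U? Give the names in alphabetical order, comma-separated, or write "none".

A, B, C, D, F, G, H, K, P, Z

Target U = [169, 249].
Intermediaries M with M overlapped-by U: Q.
Via Q — items with X before Q: A, B, C, D, F, G, H, K, P, Z.
Union: A, B, C, D, F, G, H, K, P, Z.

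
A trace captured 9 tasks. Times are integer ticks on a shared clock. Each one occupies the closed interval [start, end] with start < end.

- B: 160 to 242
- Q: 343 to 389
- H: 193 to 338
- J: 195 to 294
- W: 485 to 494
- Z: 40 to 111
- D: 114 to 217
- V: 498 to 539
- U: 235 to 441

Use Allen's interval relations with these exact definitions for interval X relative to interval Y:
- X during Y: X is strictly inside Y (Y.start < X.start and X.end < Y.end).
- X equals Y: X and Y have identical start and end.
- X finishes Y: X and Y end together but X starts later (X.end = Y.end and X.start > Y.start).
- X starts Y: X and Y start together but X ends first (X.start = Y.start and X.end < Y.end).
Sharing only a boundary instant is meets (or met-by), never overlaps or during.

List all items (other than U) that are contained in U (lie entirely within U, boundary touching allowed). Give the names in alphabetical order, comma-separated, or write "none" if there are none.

Q

Target U = [235, 441].
B [160, 242] → overlaps → no.
D [114, 217] → before → no.
H [193, 338] → overlaps → no.
J [195, 294] → overlaps → no.
Q [343, 389] → during → yes.
V [498, 539] → after → no.
W [485, 494] → after → no.
Z [40, 111] → before → no.
Result: Q.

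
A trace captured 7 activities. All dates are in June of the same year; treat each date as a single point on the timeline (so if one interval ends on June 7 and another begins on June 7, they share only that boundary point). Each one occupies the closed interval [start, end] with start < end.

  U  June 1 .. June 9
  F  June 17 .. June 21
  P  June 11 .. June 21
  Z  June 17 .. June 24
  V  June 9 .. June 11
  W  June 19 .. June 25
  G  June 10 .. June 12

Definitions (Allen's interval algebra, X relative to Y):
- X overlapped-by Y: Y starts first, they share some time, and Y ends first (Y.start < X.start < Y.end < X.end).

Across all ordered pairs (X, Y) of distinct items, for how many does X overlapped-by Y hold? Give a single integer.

6

Checking all 42 ordered pairs for relation 'overlapped-by'; matching pairs in alphabetical order:
(G, V): G overlapped-by V ✓
(P, G): P overlapped-by G ✓
(W, F): W overlapped-by F ✓
(W, P): W overlapped-by P ✓
(W, Z): W overlapped-by Z ✓
(Z, P): Z overlapped-by P ✓
Count: 6.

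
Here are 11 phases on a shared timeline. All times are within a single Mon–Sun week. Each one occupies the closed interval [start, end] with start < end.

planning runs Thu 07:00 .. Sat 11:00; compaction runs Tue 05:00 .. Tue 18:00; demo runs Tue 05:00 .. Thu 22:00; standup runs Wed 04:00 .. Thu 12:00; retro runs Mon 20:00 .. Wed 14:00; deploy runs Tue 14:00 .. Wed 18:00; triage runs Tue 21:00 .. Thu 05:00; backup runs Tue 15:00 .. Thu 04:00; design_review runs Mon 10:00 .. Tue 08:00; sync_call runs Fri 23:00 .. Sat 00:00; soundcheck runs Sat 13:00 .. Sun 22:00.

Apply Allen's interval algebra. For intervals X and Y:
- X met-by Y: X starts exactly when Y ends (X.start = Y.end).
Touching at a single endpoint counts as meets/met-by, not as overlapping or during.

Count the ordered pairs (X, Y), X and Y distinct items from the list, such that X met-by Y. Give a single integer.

0

Checking all 110 ordered pairs for relation 'met-by'; matching pairs in alphabetical order:
No pair satisfies it.
Count: 0.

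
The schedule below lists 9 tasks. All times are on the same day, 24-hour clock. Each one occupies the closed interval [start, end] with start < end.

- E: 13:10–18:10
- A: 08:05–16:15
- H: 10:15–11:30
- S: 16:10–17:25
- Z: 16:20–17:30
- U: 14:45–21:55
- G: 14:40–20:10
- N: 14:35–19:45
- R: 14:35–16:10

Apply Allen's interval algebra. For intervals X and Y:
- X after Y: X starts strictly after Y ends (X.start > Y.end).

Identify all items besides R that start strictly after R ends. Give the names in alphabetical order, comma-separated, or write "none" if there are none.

Z

Target R = [14:35, 16:10].
A [08:05, 16:15] → contains → no.
E [13:10, 18:10] → contains → no.
G [14:40, 20:10] → overlapped-by → no.
H [10:15, 11:30] → before → no.
N [14:35, 19:45] → started-by → no.
S [16:10, 17:25] → met-by → no.
U [14:45, 21:55] → overlapped-by → no.
Z [16:20, 17:30] → after → yes.
Result: Z.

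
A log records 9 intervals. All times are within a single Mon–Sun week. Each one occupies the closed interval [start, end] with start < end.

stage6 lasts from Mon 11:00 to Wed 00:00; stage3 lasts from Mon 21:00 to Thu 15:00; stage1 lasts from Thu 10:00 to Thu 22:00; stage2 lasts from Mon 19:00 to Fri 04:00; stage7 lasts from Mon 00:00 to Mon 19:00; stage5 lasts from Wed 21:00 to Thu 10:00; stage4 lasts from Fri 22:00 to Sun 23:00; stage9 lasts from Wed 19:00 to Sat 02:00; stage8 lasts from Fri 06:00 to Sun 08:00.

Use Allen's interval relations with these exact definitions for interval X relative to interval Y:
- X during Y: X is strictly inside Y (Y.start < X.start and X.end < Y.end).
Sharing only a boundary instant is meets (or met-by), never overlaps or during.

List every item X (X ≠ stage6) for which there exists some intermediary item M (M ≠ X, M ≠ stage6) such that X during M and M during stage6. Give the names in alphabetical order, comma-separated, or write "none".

Target stage6 = [Mon 11:00, Wed 00:00].
Intermediaries M with M during stage6: none.
Union: none.

none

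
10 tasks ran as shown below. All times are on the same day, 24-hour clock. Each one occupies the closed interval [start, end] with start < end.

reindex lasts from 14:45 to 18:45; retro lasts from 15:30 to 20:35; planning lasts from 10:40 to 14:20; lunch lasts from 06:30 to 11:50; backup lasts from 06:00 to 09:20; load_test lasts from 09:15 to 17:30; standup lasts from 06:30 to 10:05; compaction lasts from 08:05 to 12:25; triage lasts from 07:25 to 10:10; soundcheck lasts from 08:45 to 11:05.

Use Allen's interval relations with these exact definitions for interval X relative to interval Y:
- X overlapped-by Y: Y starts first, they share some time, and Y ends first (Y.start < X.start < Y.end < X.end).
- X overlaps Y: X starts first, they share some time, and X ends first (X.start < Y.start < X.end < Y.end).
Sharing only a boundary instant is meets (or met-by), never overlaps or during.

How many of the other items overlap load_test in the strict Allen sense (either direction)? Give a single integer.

Target load_test = [09:15, 17:30].
backup [06:00, 09:20] → overlaps → counts.
compaction [08:05, 12:25] → overlaps → counts.
lunch [06:30, 11:50] → overlaps → counts.
planning [10:40, 14:20] → during → no.
reindex [14:45, 18:45] → overlapped-by → counts.
retro [15:30, 20:35] → overlapped-by → counts.
soundcheck [08:45, 11:05] → overlaps → counts.
standup [06:30, 10:05] → overlaps → counts.
triage [07:25, 10:10] → overlaps → counts.
Total: 8.

8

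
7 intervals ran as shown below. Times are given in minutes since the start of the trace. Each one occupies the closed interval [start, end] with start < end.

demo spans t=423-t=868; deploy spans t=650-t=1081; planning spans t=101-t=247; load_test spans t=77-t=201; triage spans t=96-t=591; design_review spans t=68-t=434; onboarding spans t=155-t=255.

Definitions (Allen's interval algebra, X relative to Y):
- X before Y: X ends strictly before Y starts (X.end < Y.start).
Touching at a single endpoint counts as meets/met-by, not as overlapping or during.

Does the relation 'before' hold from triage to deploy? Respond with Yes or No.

Yes

triage = [t=96, t=591], deploy = [t=650, t=1081].
Actual relation of triage to deploy: before.
Asked whether 'before' holds → Yes.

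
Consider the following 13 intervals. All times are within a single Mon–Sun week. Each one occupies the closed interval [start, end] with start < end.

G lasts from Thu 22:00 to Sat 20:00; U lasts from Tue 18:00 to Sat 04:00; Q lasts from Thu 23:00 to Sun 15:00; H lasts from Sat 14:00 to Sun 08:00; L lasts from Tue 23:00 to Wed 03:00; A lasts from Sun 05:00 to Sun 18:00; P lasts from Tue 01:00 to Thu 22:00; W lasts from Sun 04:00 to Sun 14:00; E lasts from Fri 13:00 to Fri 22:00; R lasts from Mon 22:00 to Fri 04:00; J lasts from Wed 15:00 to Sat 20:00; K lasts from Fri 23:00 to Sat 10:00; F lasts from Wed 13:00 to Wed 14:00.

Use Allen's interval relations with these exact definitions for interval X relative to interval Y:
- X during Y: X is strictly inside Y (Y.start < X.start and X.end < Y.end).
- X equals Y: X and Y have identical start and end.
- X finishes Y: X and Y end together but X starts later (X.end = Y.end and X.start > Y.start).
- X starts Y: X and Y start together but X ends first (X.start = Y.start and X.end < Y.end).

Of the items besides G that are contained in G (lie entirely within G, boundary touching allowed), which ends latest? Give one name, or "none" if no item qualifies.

Target G = [Thu 22:00, Sat 20:00].
A [Sun 05:00, Sun 18:00] → after → excluded.
E [Fri 13:00, Fri 22:00] → during → candidate.
F [Wed 13:00, Wed 14:00] → before → excluded.
H [Sat 14:00, Sun 08:00] → overlapped-by → excluded.
J [Wed 15:00, Sat 20:00] → finished-by → excluded.
K [Fri 23:00, Sat 10:00] → during → candidate.
L [Tue 23:00, Wed 03:00] → before → excluded.
P [Tue 01:00, Thu 22:00] → meets → excluded.
Q [Thu 23:00, Sun 15:00] → overlapped-by → excluded.
R [Mon 22:00, Fri 04:00] → overlaps → excluded.
U [Tue 18:00, Sat 04:00] → overlaps → excluded.
W [Sun 04:00, Sun 14:00] → after → excluded.
Among candidates, latest end is Sat 10:00 → K.

K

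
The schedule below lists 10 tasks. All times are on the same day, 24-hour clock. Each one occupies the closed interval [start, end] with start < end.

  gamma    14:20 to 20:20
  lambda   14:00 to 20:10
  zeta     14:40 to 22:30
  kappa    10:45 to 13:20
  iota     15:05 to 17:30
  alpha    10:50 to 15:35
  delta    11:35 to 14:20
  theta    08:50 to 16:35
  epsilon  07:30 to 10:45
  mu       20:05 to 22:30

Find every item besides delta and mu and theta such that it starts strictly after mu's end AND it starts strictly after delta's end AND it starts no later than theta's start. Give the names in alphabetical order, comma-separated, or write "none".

Conditions: its start is strictly after mu's end (X.start > 22:30) AND its start is strictly after delta's end (X.start > 14:20) AND its start is no later than theta's start (X.start <= 08:50).
alpha: start 10:50 > 22:30? ✗; start 10:50 > 14:20? ✗; start 10:50 <= 08:50? ✗ → no.
epsilon: start 07:30 > 22:30? ✗; start 07:30 > 14:20? ✗; start 07:30 <= 08:50? ✓ → no.
gamma: start 14:20 > 22:30? ✗; start 14:20 > 14:20? ✗; start 14:20 <= 08:50? ✗ → no.
iota: start 15:05 > 22:30? ✗; start 15:05 > 14:20? ✓; start 15:05 <= 08:50? ✗ → no.
kappa: start 10:45 > 22:30? ✗; start 10:45 > 14:20? ✗; start 10:45 <= 08:50? ✗ → no.
lambda: start 14:00 > 22:30? ✗; start 14:00 > 14:20? ✗; start 14:00 <= 08:50? ✗ → no.
zeta: start 14:40 > 22:30? ✗; start 14:40 > 14:20? ✓; start 14:40 <= 08:50? ✗ → no.
Result: none.

none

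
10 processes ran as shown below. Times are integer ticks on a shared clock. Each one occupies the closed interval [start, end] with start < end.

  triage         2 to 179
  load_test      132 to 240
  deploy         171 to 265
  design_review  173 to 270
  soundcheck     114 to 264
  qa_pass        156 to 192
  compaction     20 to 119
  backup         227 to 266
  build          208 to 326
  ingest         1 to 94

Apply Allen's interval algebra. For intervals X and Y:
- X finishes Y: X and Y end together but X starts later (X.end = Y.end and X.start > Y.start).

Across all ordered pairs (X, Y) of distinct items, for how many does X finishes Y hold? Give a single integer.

0

Checking all 90 ordered pairs for relation 'finishes'; matching pairs in alphabetical order:
No pair satisfies it.
Count: 0.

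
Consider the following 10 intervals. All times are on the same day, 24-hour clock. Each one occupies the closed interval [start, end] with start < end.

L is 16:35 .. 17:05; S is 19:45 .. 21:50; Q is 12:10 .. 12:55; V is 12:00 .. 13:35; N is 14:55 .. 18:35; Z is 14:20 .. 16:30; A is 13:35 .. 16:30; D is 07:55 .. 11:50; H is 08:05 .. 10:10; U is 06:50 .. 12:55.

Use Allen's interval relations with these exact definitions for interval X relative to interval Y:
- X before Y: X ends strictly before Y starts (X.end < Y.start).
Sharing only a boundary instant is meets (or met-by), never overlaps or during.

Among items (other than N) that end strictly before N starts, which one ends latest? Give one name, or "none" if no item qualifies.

Target N = [14:55, 18:35].
A [13:35, 16:30] → overlaps → excluded.
D [07:55, 11:50] → before → candidate.
H [08:05, 10:10] → before → candidate.
L [16:35, 17:05] → during → excluded.
Q [12:10, 12:55] → before → candidate.
S [19:45, 21:50] → after → excluded.
U [06:50, 12:55] → before → candidate.
V [12:00, 13:35] → before → candidate.
Z [14:20, 16:30] → overlaps → excluded.
Among candidates, latest end is 13:35 → V.

V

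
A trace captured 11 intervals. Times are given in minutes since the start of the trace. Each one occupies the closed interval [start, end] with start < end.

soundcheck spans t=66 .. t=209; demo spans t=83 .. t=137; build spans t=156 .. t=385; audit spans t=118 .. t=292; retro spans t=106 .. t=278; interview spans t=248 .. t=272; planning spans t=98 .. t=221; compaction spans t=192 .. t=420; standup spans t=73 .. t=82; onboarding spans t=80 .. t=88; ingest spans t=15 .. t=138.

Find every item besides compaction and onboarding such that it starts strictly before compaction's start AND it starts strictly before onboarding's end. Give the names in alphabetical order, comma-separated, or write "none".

Conditions: its start is strictly before compaction's start (X.start < t=192) AND its start is strictly before onboarding's end (X.start < t=88).
audit: start t=118 < t=192? ✓; start t=118 < t=88? ✗ → no.
build: start t=156 < t=192? ✓; start t=156 < t=88? ✗ → no.
demo: start t=83 < t=192? ✓; start t=83 < t=88? ✓ → yes.
ingest: start t=15 < t=192? ✓; start t=15 < t=88? ✓ → yes.
interview: start t=248 < t=192? ✗; start t=248 < t=88? ✗ → no.
planning: start t=98 < t=192? ✓; start t=98 < t=88? ✗ → no.
retro: start t=106 < t=192? ✓; start t=106 < t=88? ✗ → no.
soundcheck: start t=66 < t=192? ✓; start t=66 < t=88? ✓ → yes.
standup: start t=73 < t=192? ✓; start t=73 < t=88? ✓ → yes.
Result: demo, ingest, soundcheck, standup.

demo, ingest, soundcheck, standup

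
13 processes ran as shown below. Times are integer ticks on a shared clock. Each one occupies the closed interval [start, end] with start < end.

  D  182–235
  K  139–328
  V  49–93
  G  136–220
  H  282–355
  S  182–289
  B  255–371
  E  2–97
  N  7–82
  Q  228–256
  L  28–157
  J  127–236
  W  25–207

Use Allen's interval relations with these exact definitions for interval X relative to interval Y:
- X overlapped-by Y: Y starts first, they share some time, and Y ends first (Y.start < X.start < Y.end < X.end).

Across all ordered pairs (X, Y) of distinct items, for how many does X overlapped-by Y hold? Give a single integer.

25

Checking all 156 ordered pairs for relation 'overlapped-by'; matching pairs in alphabetical order:
(B, K): B overlapped-by K ✓
(B, Q): B overlapped-by Q ✓
(B, S): B overlapped-by S ✓
(D, G): D overlapped-by G ✓
(D, W): D overlapped-by W ✓
(G, L): G overlapped-by L ✓
(G, W): G overlapped-by W ✓
(H, K): H overlapped-by K ✓
(H, S): H overlapped-by S ✓
(J, L): J overlapped-by L ✓
(J, W): J overlapped-by W ✓
(K, G): K overlapped-by G ✓
(K, J): K overlapped-by J ✓
(K, L): K overlapped-by L ✓
(K, W): K overlapped-by W ✓
(L, E): L overlapped-by E ✓
(L, N): L overlapped-by N ✓
(Q, D): Q overlapped-by D ✓
(Q, J): Q overlapped-by J ✓
(S, G): S overlapped-by G ✓
(S, J): S overlapped-by J ✓
(S, W): S overlapped-by W ✓
(V, N): V overlapped-by N ✓
(W, E): W overlapped-by E ✓
... plus 1 further pairs not listed.
Count: 25.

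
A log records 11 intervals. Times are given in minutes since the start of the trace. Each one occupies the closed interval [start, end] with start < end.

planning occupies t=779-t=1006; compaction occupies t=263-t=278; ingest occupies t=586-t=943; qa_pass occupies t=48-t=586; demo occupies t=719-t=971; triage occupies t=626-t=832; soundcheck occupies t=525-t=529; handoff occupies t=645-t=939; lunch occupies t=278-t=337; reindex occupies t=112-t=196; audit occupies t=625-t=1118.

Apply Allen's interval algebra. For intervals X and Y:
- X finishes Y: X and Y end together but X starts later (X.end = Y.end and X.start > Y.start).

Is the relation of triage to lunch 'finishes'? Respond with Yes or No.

No

triage = [t=626, t=832], lunch = [t=278, t=337].
Actual relation of triage to lunch: after.
Asked whether 'finishes' holds → No.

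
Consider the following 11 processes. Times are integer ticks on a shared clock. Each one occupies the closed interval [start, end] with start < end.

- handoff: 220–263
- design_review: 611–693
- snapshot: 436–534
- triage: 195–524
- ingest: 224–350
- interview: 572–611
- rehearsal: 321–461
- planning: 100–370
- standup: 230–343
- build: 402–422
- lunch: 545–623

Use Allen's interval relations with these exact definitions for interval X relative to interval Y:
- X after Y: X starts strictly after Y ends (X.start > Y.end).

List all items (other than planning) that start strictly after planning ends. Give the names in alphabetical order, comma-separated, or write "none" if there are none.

Target planning = [100, 370].
build [402, 422] → after → yes.
design_review [611, 693] → after → yes.
handoff [220, 263] → during → no.
ingest [224, 350] → during → no.
interview [572, 611] → after → yes.
lunch [545, 623] → after → yes.
rehearsal [321, 461] → overlapped-by → no.
snapshot [436, 534] → after → yes.
standup [230, 343] → during → no.
triage [195, 524] → overlapped-by → no.
Result: build, design_review, interview, lunch, snapshot.

build, design_review, interview, lunch, snapshot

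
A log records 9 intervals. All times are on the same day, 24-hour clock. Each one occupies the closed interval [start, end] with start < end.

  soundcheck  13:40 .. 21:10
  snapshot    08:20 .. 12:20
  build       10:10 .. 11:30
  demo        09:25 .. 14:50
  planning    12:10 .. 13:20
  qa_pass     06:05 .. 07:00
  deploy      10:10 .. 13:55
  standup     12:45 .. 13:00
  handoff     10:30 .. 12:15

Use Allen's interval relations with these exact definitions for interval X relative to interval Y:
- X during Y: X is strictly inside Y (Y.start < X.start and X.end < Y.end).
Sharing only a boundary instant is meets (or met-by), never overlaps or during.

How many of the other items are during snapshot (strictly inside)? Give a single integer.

Target snapshot = [08:20, 12:20].
build [10:10, 11:30] → during → counts.
demo [09:25, 14:50] → overlapped-by → no.
deploy [10:10, 13:55] → overlapped-by → no.
handoff [10:30, 12:15] → during → counts.
planning [12:10, 13:20] → overlapped-by → no.
qa_pass [06:05, 07:00] → before → no.
soundcheck [13:40, 21:10] → after → no.
standup [12:45, 13:00] → after → no.
Total: 2.

2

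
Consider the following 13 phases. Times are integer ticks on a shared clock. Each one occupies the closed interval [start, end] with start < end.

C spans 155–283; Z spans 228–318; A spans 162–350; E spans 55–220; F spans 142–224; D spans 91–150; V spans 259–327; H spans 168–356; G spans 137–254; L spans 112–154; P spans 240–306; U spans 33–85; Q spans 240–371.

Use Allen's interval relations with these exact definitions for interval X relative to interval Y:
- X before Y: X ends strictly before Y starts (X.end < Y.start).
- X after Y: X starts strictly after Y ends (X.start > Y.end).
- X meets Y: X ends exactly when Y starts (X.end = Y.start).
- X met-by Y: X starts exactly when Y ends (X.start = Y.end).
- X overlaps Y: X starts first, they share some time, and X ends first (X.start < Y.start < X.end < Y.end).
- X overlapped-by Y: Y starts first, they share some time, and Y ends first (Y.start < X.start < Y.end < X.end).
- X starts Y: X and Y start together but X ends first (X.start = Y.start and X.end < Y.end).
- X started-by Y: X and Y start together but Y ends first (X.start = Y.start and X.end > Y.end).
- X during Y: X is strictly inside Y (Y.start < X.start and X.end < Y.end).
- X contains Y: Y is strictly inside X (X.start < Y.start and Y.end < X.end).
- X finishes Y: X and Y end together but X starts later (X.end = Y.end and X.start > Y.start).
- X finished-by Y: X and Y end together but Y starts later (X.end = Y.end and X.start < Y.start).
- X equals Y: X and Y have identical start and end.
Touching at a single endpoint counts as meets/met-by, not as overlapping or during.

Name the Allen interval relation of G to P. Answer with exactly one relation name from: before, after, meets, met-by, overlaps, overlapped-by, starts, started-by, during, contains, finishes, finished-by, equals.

G = [137, 254]; P = [240, 306].
Compare endpoints: G.start < P.start, G.start < P.end, G.end > P.start, G.end < P.end.
That pattern is 'overlaps'.

overlaps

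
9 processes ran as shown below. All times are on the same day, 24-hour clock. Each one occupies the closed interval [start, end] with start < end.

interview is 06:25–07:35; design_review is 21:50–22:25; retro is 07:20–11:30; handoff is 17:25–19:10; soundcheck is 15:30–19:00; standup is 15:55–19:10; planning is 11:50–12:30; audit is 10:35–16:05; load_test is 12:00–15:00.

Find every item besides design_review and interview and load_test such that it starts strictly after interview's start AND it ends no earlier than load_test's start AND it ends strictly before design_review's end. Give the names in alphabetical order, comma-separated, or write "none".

audit, handoff, planning, soundcheck, standup

Conditions: its start is strictly after interview's start (X.start > 06:25) AND its end is no earlier than load_test's start (X.end >= 12:00) AND its end is strictly before design_review's end (X.end < 22:25).
audit: start 10:35 > 06:25? ✓; end 16:05 >= 12:00? ✓; end 16:05 < 22:25? ✓ → yes.
handoff: start 17:25 > 06:25? ✓; end 19:10 >= 12:00? ✓; end 19:10 < 22:25? ✓ → yes.
planning: start 11:50 > 06:25? ✓; end 12:30 >= 12:00? ✓; end 12:30 < 22:25? ✓ → yes.
retro: start 07:20 > 06:25? ✓; end 11:30 >= 12:00? ✗; end 11:30 < 22:25? ✓ → no.
soundcheck: start 15:30 > 06:25? ✓; end 19:00 >= 12:00? ✓; end 19:00 < 22:25? ✓ → yes.
standup: start 15:55 > 06:25? ✓; end 19:10 >= 12:00? ✓; end 19:10 < 22:25? ✓ → yes.
Result: audit, handoff, planning, soundcheck, standup.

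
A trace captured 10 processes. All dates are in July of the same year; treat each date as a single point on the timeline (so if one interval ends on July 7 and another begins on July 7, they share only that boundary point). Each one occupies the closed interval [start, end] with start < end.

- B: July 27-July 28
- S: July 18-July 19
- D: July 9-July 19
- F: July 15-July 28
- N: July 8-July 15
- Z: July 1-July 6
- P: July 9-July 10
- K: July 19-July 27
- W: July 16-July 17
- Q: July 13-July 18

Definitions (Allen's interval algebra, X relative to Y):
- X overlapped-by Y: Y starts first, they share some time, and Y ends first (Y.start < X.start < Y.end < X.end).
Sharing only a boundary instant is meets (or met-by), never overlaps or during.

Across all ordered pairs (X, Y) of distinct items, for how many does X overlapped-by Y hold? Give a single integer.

Checking all 90 ordered pairs for relation 'overlapped-by'; matching pairs in alphabetical order:
(D, N): D overlapped-by N ✓
(F, D): F overlapped-by D ✓
(F, Q): F overlapped-by Q ✓
(Q, N): Q overlapped-by N ✓
Count: 4.

4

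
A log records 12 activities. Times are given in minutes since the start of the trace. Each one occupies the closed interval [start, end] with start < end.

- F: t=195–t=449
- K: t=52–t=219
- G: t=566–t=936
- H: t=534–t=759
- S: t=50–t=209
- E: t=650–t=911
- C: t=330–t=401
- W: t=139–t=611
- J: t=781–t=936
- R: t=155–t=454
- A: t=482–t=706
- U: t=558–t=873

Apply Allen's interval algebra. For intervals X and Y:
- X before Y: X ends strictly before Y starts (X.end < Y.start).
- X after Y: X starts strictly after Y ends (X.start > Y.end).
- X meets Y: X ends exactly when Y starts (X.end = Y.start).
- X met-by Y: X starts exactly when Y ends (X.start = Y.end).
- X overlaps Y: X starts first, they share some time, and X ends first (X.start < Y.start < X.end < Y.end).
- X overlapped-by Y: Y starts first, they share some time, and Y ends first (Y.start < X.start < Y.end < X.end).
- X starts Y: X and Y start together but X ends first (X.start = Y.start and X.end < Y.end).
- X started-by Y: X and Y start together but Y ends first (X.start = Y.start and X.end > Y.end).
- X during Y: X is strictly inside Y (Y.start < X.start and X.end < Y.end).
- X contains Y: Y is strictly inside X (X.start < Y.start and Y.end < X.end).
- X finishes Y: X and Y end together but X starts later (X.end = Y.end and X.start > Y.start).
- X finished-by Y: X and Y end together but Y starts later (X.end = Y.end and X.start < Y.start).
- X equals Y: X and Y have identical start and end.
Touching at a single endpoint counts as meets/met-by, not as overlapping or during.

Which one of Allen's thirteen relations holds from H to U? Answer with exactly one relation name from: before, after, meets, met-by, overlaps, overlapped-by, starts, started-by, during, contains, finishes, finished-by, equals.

overlaps

H = [t=534, t=759]; U = [t=558, t=873].
Compare endpoints: H.start < U.start, H.start < U.end, H.end > U.start, H.end < U.end.
That pattern is 'overlaps'.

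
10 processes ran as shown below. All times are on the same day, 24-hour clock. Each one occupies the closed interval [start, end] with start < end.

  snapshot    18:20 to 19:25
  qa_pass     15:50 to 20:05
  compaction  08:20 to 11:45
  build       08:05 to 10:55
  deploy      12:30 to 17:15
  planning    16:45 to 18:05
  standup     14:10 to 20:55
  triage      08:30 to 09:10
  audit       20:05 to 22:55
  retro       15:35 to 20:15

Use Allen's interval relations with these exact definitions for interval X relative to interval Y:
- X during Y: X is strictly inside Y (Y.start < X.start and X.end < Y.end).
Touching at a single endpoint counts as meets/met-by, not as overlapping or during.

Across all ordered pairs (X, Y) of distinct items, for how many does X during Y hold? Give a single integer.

Checking all 90 ordered pairs for relation 'during'; matching pairs in alphabetical order:
(planning, qa_pass): planning during qa_pass ✓
(planning, retro): planning during retro ✓
(planning, standup): planning during standup ✓
(qa_pass, retro): qa_pass during retro ✓
(qa_pass, standup): qa_pass during standup ✓
(retro, standup): retro during standup ✓
(snapshot, qa_pass): snapshot during qa_pass ✓
(snapshot, retro): snapshot during retro ✓
(snapshot, standup): snapshot during standup ✓
(triage, build): triage during build ✓
(triage, compaction): triage during compaction ✓
Count: 11.

11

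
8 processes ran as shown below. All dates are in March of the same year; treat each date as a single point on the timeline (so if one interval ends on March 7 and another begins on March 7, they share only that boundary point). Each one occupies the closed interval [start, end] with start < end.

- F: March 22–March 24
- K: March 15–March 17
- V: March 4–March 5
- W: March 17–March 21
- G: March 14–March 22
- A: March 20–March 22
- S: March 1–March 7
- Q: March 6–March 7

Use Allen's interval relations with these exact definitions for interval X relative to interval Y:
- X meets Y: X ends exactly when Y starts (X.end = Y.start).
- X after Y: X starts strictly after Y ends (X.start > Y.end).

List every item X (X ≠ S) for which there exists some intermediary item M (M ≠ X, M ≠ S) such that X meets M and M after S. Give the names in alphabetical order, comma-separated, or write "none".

A, G, K

Target S = [March 1, March 7].
Intermediaries M with M after S: A, F, G, K, W.
Via A — items with X meets A: none.
Via F — items with X meets F: A, G.
Via G — items with X meets G: none.
Via K — items with X meets K: none.
Via W — items with X meets W: K.
Union: A, G, K.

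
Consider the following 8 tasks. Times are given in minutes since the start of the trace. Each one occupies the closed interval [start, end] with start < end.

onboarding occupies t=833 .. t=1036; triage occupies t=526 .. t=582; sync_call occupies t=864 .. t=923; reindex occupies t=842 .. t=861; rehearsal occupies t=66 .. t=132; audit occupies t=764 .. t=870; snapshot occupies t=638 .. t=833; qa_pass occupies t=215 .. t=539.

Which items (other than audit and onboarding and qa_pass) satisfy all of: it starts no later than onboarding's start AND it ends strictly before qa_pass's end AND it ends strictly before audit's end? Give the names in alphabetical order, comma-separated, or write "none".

Conditions: its start is no later than onboarding's start (X.start <= t=833) AND its end is strictly before qa_pass's end (X.end < t=539) AND its end is strictly before audit's end (X.end < t=870).
rehearsal: start t=66 <= t=833? ✓; end t=132 < t=539? ✓; end t=132 < t=870? ✓ → yes.
reindex: start t=842 <= t=833? ✗; end t=861 < t=539? ✗; end t=861 < t=870? ✓ → no.
snapshot: start t=638 <= t=833? ✓; end t=833 < t=539? ✗; end t=833 < t=870? ✓ → no.
sync_call: start t=864 <= t=833? ✗; end t=923 < t=539? ✗; end t=923 < t=870? ✗ → no.
triage: start t=526 <= t=833? ✓; end t=582 < t=539? ✗; end t=582 < t=870? ✓ → no.
Result: rehearsal.

rehearsal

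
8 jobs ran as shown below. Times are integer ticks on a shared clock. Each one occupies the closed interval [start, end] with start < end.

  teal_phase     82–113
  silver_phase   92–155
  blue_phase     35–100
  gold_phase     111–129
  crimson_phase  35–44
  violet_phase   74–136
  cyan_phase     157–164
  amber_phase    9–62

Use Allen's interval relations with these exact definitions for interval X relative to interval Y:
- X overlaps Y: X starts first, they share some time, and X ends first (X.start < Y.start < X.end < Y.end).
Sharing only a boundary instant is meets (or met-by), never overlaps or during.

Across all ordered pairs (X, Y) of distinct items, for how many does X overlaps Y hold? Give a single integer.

7

Checking all 56 ordered pairs for relation 'overlaps'; matching pairs in alphabetical order:
(amber_phase, blue_phase): amber_phase overlaps blue_phase ✓
(blue_phase, silver_phase): blue_phase overlaps silver_phase ✓
(blue_phase, teal_phase): blue_phase overlaps teal_phase ✓
(blue_phase, violet_phase): blue_phase overlaps violet_phase ✓
(teal_phase, gold_phase): teal_phase overlaps gold_phase ✓
(teal_phase, silver_phase): teal_phase overlaps silver_phase ✓
(violet_phase, silver_phase): violet_phase overlaps silver_phase ✓
Count: 7.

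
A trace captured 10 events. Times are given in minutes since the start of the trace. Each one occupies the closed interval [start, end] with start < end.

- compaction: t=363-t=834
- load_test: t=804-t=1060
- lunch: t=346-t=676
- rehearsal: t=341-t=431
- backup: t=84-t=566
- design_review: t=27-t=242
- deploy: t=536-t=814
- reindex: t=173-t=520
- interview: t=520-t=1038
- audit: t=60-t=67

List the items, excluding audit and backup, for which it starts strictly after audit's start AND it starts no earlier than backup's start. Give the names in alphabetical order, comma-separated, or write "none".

compaction, deploy, interview, load_test, lunch, rehearsal, reindex

Conditions: its start is strictly after audit's start (X.start > t=60) AND its start is no earlier than backup's start (X.start >= t=84).
compaction: start t=363 > t=60? ✓; start t=363 >= t=84? ✓ → yes.
deploy: start t=536 > t=60? ✓; start t=536 >= t=84? ✓ → yes.
design_review: start t=27 > t=60? ✗; start t=27 >= t=84? ✗ → no.
interview: start t=520 > t=60? ✓; start t=520 >= t=84? ✓ → yes.
load_test: start t=804 > t=60? ✓; start t=804 >= t=84? ✓ → yes.
lunch: start t=346 > t=60? ✓; start t=346 >= t=84? ✓ → yes.
rehearsal: start t=341 > t=60? ✓; start t=341 >= t=84? ✓ → yes.
reindex: start t=173 > t=60? ✓; start t=173 >= t=84? ✓ → yes.
Result: compaction, deploy, interview, load_test, lunch, rehearsal, reindex.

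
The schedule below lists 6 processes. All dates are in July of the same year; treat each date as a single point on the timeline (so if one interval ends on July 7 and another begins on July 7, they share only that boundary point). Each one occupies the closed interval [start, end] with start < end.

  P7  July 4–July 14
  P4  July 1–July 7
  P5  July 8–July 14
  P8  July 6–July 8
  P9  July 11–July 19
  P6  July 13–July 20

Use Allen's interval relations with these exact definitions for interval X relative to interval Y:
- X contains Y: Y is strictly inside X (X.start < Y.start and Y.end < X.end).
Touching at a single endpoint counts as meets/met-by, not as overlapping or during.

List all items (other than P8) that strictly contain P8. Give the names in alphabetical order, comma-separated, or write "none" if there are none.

P7

Target P8 = [July 6, July 8].
P4 [July 1, July 7] → overlaps → no.
P5 [July 8, July 14] → met-by → no.
P6 [July 13, July 20] → after → no.
P7 [July 4, July 14] → contains → yes.
P9 [July 11, July 19] → after → no.
Result: P7.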